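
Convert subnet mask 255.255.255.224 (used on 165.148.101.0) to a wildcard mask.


Subnet mask: 255.255.255.224
Wildcard = 255.255.255.255 - subnet mask
255 - 255 = 0
255 - 255 = 0
255 - 255 = 0
255 - 224 = 31
Wildcard: 0.0.0.31


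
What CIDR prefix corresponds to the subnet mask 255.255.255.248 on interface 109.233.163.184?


Binary: 11111111.11111111.11111111.11111000
Count leading 1s
Prefix: /29


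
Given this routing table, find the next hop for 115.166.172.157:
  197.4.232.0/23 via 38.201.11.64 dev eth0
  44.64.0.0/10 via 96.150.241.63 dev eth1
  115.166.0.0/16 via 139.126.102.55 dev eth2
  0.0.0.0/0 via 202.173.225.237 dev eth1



Longest prefix match for 115.166.172.157:
  /23 197.4.232.0: no
  /10 44.64.0.0: no
  /16 115.166.0.0: MATCH
  /0 0.0.0.0: MATCH
Selected: next-hop 139.126.102.55 via eth2 (matched /16)


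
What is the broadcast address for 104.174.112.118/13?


Network: 104.168.0.0/13
Host bits = 19
Set all host bits to 1:
Broadcast: 104.175.255.255


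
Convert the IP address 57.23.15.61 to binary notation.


57 = 00111001
23 = 00010111
15 = 00001111
61 = 00111101
Binary: 00111001.00010111.00001111.00111101


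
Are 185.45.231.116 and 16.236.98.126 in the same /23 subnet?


Mask: 255.255.254.0
185.45.231.116 AND mask = 185.45.230.0
16.236.98.126 AND mask = 16.236.98.0
No, different subnets (185.45.230.0 vs 16.236.98.0)


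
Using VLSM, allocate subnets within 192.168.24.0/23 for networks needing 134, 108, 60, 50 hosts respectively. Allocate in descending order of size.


134 hosts -> /24 (254 usable): 192.168.24.0/24
108 hosts -> /25 (126 usable): 192.168.25.0/25
60 hosts -> /26 (62 usable): 192.168.25.128/26
50 hosts -> /26 (62 usable): 192.168.25.192/26
Allocation: 192.168.24.0/24 (134 hosts, 254 usable); 192.168.25.0/25 (108 hosts, 126 usable); 192.168.25.128/26 (60 hosts, 62 usable); 192.168.25.192/26 (50 hosts, 62 usable)


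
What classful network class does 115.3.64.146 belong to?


First octet: 115
Binary: 01110011
0xxxxxxx -> Class A (1-126)
Class A, default mask 255.0.0.0 (/8)


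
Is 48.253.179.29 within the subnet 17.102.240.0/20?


Subnet network: 17.102.240.0
Test IP AND mask: 48.253.176.0
No, 48.253.179.29 is not in 17.102.240.0/20


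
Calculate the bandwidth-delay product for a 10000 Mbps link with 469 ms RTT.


BDP = bandwidth * RTT
= 10000 Mbps * 469 ms
= 10000 * 1e6 * 469 / 1000 bits
= 4690000000 bits
= 586250000 bytes
= 572509.7656 KB
BDP = 4690000000 bits (586250000 bytes)


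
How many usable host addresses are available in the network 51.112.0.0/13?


Host bits = 32 - 13 = 19
Total addresses = 2^19 = 524288
Usable = total - 2 (network and broadcast)
Usable hosts: 524286


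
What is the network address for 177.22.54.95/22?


IP:   10110001.00010110.00110110.01011111
Mask: 11111111.11111111.11111100.00000000
AND operation:
Net:  10110001.00010110.00110100.00000000
Network: 177.22.52.0/22


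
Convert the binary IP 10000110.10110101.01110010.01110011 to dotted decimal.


10000110 = 134
10110101 = 181
01110010 = 114
01110011 = 115
IP: 134.181.114.115


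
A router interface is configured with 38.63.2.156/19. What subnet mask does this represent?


/19 means 19 network bits, 13 host bits
Binary: 11111111111111111110000000000000
Mask: 255.255.224.0


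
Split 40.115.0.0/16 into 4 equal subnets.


New prefix = 16 + 2 = 18
Each subnet has 16384 addresses
  40.115.0.0/18
  40.115.64.0/18
  40.115.128.0/18
  40.115.192.0/18
Subnets: 40.115.0.0/18, 40.115.64.0/18, 40.115.128.0/18, 40.115.192.0/18


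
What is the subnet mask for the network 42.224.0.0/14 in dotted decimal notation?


/14 means 14 network bits, 18 host bits
Binary: 11111111111111000000000000000000
Mask: 255.252.0.0


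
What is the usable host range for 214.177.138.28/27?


Network: 214.177.138.0
Broadcast: 214.177.138.31
First usable = network + 1
Last usable = broadcast - 1
Range: 214.177.138.1 to 214.177.138.30


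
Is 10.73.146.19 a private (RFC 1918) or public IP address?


RFC 1918 private ranges:
  10.0.0.0/8 (10.0.0.0 - 10.255.255.255)
  172.16.0.0/12 (172.16.0.0 - 172.31.255.255)
  192.168.0.0/16 (192.168.0.0 - 192.168.255.255)
Private (in 10.0.0.0/8)


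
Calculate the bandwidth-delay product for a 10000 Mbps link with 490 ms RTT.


BDP = bandwidth * RTT
= 10000 Mbps * 490 ms
= 10000 * 1e6 * 490 / 1000 bits
= 4900000000 bits
= 612500000 bytes
= 598144.5312 KB
BDP = 4900000000 bits (612500000 bytes)


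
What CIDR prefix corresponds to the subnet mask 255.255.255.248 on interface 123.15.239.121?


Binary: 11111111.11111111.11111111.11111000
Count leading 1s
Prefix: /29


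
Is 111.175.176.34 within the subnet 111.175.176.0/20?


Subnet network: 111.175.176.0
Test IP AND mask: 111.175.176.0
Yes, 111.175.176.34 is in 111.175.176.0/20


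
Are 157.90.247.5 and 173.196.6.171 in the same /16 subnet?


Mask: 255.255.0.0
157.90.247.5 AND mask = 157.90.0.0
173.196.6.171 AND mask = 173.196.0.0
No, different subnets (157.90.0.0 vs 173.196.0.0)


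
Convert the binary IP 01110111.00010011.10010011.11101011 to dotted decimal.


01110111 = 119
00010011 = 19
10010011 = 147
11101011 = 235
IP: 119.19.147.235


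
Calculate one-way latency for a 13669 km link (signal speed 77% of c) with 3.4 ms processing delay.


Speed = 0.77 * 3e5 km/s = 231000 km/s
Propagation delay = 13669 / 231000 = 0.0592 s = 59.1732 ms
Processing delay = 3.4 ms
Total one-way latency = 62.5732 ms


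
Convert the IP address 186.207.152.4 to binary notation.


186 = 10111010
207 = 11001111
152 = 10011000
4 = 00000100
Binary: 10111010.11001111.10011000.00000100


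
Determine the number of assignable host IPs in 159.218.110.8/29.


Host bits = 32 - 29 = 3
Total addresses = 2^3 = 8
Usable = total - 2 (network and broadcast)
Usable hosts: 6


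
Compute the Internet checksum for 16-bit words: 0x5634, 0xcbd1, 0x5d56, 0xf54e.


Sum all words (with carry folding):
+ 0x5634 = 0x5634
+ 0xcbd1 = 0x2206
+ 0x5d56 = 0x7f5c
+ 0xf54e = 0x74ab
One's complement: ~0x74ab
Checksum = 0x8b54


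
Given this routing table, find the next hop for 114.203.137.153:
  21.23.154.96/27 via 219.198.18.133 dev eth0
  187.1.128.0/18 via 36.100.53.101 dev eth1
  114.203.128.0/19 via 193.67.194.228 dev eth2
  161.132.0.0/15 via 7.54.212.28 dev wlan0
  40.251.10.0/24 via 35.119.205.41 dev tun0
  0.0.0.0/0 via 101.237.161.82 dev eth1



Longest prefix match for 114.203.137.153:
  /27 21.23.154.96: no
  /18 187.1.128.0: no
  /19 114.203.128.0: MATCH
  /15 161.132.0.0: no
  /24 40.251.10.0: no
  /0 0.0.0.0: MATCH
Selected: next-hop 193.67.194.228 via eth2 (matched /19)


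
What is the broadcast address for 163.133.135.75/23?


Network: 163.133.134.0/23
Host bits = 9
Set all host bits to 1:
Broadcast: 163.133.135.255


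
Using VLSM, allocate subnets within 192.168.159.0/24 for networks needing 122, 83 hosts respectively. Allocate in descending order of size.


122 hosts -> /25 (126 usable): 192.168.159.0/25
83 hosts -> /25 (126 usable): 192.168.159.128/25
Allocation: 192.168.159.0/25 (122 hosts, 126 usable); 192.168.159.128/25 (83 hosts, 126 usable)


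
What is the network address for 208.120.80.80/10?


IP:   11010000.01111000.01010000.01010000
Mask: 11111111.11000000.00000000.00000000
AND operation:
Net:  11010000.01000000.00000000.00000000
Network: 208.64.0.0/10


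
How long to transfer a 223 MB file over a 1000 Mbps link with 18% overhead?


Effective throughput = 1000 * (1 - 18/100) = 820.0 Mbps
File size in Mb = 223 * 8 = 1784 Mb
Time = 1784 / 820.0
Time = 2.1756 seconds


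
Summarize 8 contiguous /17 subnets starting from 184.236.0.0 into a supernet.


Original prefix: /17
Number of subnets: 8 = 2^3
New prefix = 17 - 3 = 14
Supernet: 184.236.0.0/14


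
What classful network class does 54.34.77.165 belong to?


First octet: 54
Binary: 00110110
0xxxxxxx -> Class A (1-126)
Class A, default mask 255.0.0.0 (/8)


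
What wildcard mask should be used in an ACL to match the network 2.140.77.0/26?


Subnet mask: 255.255.255.192
Wildcard = 255.255.255.255 - subnet mask
255 - 255 = 0
255 - 255 = 0
255 - 255 = 0
255 - 192 = 63
Wildcard: 0.0.0.63


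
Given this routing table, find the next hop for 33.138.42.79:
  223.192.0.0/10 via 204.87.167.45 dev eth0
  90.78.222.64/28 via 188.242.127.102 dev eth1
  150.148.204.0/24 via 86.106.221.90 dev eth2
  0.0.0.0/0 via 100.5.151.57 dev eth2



Longest prefix match for 33.138.42.79:
  /10 223.192.0.0: no
  /28 90.78.222.64: no
  /24 150.148.204.0: no
  /0 0.0.0.0: MATCH
Selected: next-hop 100.5.151.57 via eth2 (matched /0)


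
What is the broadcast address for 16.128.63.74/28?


Network: 16.128.63.64/28
Host bits = 4
Set all host bits to 1:
Broadcast: 16.128.63.79


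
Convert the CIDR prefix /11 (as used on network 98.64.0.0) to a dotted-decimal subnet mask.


/11 means 11 network bits, 21 host bits
Binary: 11111111111000000000000000000000
Mask: 255.224.0.0


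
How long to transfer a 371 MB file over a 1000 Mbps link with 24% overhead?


Effective throughput = 1000 * (1 - 24/100) = 760 Mbps
File size in Mb = 371 * 8 = 2968 Mb
Time = 2968 / 760
Time = 3.9053 seconds


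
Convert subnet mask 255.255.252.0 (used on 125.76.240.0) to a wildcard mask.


Subnet mask: 255.255.252.0
Wildcard = 255.255.255.255 - subnet mask
255 - 255 = 0
255 - 255 = 0
255 - 252 = 3
255 - 0 = 255
Wildcard: 0.0.3.255


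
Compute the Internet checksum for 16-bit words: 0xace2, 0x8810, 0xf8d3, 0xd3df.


Sum all words (with carry folding):
+ 0xace2 = 0xace2
+ 0x8810 = 0x34f3
+ 0xf8d3 = 0x2dc7
+ 0xd3df = 0x01a7
One's complement: ~0x01a7
Checksum = 0xfe58


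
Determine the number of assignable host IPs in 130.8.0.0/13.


Host bits = 32 - 13 = 19
Total addresses = 2^19 = 524288
Usable = total - 2 (network and broadcast)
Usable hosts: 524286


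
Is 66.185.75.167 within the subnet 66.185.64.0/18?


Subnet network: 66.185.64.0
Test IP AND mask: 66.185.64.0
Yes, 66.185.75.167 is in 66.185.64.0/18


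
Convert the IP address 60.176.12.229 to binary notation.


60 = 00111100
176 = 10110000
12 = 00001100
229 = 11100101
Binary: 00111100.10110000.00001100.11100101


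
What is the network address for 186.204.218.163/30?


IP:   10111010.11001100.11011010.10100011
Mask: 11111111.11111111.11111111.11111100
AND operation:
Net:  10111010.11001100.11011010.10100000
Network: 186.204.218.160/30


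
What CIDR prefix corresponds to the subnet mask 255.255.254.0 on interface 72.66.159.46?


Binary: 11111111.11111111.11111110.00000000
Count leading 1s
Prefix: /23


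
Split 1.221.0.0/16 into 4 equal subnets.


New prefix = 16 + 2 = 18
Each subnet has 16384 addresses
  1.221.0.0/18
  1.221.64.0/18
  1.221.128.0/18
  1.221.192.0/18
Subnets: 1.221.0.0/18, 1.221.64.0/18, 1.221.128.0/18, 1.221.192.0/18


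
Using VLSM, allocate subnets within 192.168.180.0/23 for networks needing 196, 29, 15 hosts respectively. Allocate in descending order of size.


196 hosts -> /24 (254 usable): 192.168.180.0/24
29 hosts -> /27 (30 usable): 192.168.181.0/27
15 hosts -> /27 (30 usable): 192.168.181.32/27
Allocation: 192.168.180.0/24 (196 hosts, 254 usable); 192.168.181.0/27 (29 hosts, 30 usable); 192.168.181.32/27 (15 hosts, 30 usable)


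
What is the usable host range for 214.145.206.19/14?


Network: 214.144.0.0
Broadcast: 214.147.255.255
First usable = network + 1
Last usable = broadcast - 1
Range: 214.144.0.1 to 214.147.255.254


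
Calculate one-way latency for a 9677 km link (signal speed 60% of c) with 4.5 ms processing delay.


Speed = 0.6 * 3e5 km/s = 180000 km/s
Propagation delay = 9677 / 180000 = 0.0538 s = 53.7611 ms
Processing delay = 4.5 ms
Total one-way latency = 58.2611 ms


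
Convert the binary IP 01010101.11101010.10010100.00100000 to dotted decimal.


01010101 = 85
11101010 = 234
10010100 = 148
00100000 = 32
IP: 85.234.148.32


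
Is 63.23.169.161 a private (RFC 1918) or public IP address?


RFC 1918 private ranges:
  10.0.0.0/8 (10.0.0.0 - 10.255.255.255)
  172.16.0.0/12 (172.16.0.0 - 172.31.255.255)
  192.168.0.0/16 (192.168.0.0 - 192.168.255.255)
Public (not in any RFC 1918 range)


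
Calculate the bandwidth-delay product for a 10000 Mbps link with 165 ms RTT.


BDP = bandwidth * RTT
= 10000 Mbps * 165 ms
= 10000 * 1e6 * 165 / 1000 bits
= 1650000000 bits
= 206250000 bytes
= 201416.0156 KB
BDP = 1650000000 bits (206250000 bytes)


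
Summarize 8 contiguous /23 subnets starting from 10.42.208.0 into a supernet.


Original prefix: /23
Number of subnets: 8 = 2^3
New prefix = 23 - 3 = 20
Supernet: 10.42.208.0/20


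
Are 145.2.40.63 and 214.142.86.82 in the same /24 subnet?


Mask: 255.255.255.0
145.2.40.63 AND mask = 145.2.40.0
214.142.86.82 AND mask = 214.142.86.0
No, different subnets (145.2.40.0 vs 214.142.86.0)


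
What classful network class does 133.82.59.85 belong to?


First octet: 133
Binary: 10000101
10xxxxxx -> Class B (128-191)
Class B, default mask 255.255.0.0 (/16)


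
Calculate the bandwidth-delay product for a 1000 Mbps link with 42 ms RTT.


BDP = bandwidth * RTT
= 1000 Mbps * 42 ms
= 1000 * 1e6 * 42 / 1000 bits
= 42000000 bits
= 5250000 bytes
= 5126.9531 KB
BDP = 42000000 bits (5250000 bytes)


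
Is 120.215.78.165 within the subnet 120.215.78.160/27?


Subnet network: 120.215.78.160
Test IP AND mask: 120.215.78.160
Yes, 120.215.78.165 is in 120.215.78.160/27


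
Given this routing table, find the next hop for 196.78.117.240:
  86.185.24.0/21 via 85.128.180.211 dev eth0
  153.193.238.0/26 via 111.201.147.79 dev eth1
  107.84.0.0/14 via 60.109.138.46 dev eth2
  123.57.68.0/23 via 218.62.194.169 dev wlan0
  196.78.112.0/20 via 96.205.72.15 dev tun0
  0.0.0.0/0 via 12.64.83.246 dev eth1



Longest prefix match for 196.78.117.240:
  /21 86.185.24.0: no
  /26 153.193.238.0: no
  /14 107.84.0.0: no
  /23 123.57.68.0: no
  /20 196.78.112.0: MATCH
  /0 0.0.0.0: MATCH
Selected: next-hop 96.205.72.15 via tun0 (matched /20)


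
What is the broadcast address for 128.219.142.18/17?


Network: 128.219.128.0/17
Host bits = 15
Set all host bits to 1:
Broadcast: 128.219.255.255


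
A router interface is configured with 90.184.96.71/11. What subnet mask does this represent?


/11 means 11 network bits, 21 host bits
Binary: 11111111111000000000000000000000
Mask: 255.224.0.0


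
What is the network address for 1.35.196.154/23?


IP:   00000001.00100011.11000100.10011010
Mask: 11111111.11111111.11111110.00000000
AND operation:
Net:  00000001.00100011.11000100.00000000
Network: 1.35.196.0/23


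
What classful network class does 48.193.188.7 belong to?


First octet: 48
Binary: 00110000
0xxxxxxx -> Class A (1-126)
Class A, default mask 255.0.0.0 (/8)


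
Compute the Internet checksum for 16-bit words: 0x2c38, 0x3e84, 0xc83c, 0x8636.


Sum all words (with carry folding):
+ 0x2c38 = 0x2c38
+ 0x3e84 = 0x6abc
+ 0xc83c = 0x32f9
+ 0x8636 = 0xb92f
One's complement: ~0xb92f
Checksum = 0x46d0


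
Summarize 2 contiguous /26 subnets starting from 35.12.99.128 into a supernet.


Original prefix: /26
Number of subnets: 2 = 2^1
New prefix = 26 - 1 = 25
Supernet: 35.12.99.128/25


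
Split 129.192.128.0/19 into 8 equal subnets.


New prefix = 19 + 3 = 22
Each subnet has 1024 addresses
  129.192.128.0/22
  129.192.132.0/22
  129.192.136.0/22
  129.192.140.0/22
  129.192.144.0/22
  129.192.148.0/22
  129.192.152.0/22
  129.192.156.0/22
Subnets: 129.192.128.0/22, 129.192.132.0/22, 129.192.136.0/22, 129.192.140.0/22, 129.192.144.0/22, 129.192.148.0/22, 129.192.152.0/22, 129.192.156.0/22


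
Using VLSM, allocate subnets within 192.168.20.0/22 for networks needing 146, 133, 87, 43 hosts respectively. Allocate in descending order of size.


146 hosts -> /24 (254 usable): 192.168.20.0/24
133 hosts -> /24 (254 usable): 192.168.21.0/24
87 hosts -> /25 (126 usable): 192.168.22.0/25
43 hosts -> /26 (62 usable): 192.168.22.128/26
Allocation: 192.168.20.0/24 (146 hosts, 254 usable); 192.168.21.0/24 (133 hosts, 254 usable); 192.168.22.0/25 (87 hosts, 126 usable); 192.168.22.128/26 (43 hosts, 62 usable)


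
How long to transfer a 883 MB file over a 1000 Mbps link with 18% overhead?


Effective throughput = 1000 * (1 - 18/100) = 820.0 Mbps
File size in Mb = 883 * 8 = 7064 Mb
Time = 7064 / 820.0
Time = 8.6146 seconds


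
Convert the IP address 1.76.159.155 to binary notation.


1 = 00000001
76 = 01001100
159 = 10011111
155 = 10011011
Binary: 00000001.01001100.10011111.10011011


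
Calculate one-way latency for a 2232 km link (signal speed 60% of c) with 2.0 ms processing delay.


Speed = 0.6 * 3e5 km/s = 180000 km/s
Propagation delay = 2232 / 180000 = 0.0124 s = 12.4 ms
Processing delay = 2.0 ms
Total one-way latency = 14.4 ms


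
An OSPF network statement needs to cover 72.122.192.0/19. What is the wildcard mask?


Subnet mask: 255.255.224.0
Wildcard = 255.255.255.255 - subnet mask
255 - 255 = 0
255 - 255 = 0
255 - 224 = 31
255 - 0 = 255
Wildcard: 0.0.31.255


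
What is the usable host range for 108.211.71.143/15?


Network: 108.210.0.0
Broadcast: 108.211.255.255
First usable = network + 1
Last usable = broadcast - 1
Range: 108.210.0.1 to 108.211.255.254


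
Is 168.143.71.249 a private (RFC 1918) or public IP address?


RFC 1918 private ranges:
  10.0.0.0/8 (10.0.0.0 - 10.255.255.255)
  172.16.0.0/12 (172.16.0.0 - 172.31.255.255)
  192.168.0.0/16 (192.168.0.0 - 192.168.255.255)
Public (not in any RFC 1918 range)


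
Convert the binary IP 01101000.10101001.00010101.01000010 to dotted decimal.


01101000 = 104
10101001 = 169
00010101 = 21
01000010 = 66
IP: 104.169.21.66


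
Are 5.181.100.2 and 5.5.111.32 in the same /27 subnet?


Mask: 255.255.255.224
5.181.100.2 AND mask = 5.181.100.0
5.5.111.32 AND mask = 5.5.111.32
No, different subnets (5.181.100.0 vs 5.5.111.32)


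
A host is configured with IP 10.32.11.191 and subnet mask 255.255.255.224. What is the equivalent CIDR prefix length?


Binary: 11111111.11111111.11111111.11100000
Count leading 1s
Prefix: /27


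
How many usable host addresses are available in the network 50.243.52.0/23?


Host bits = 32 - 23 = 9
Total addresses = 2^9 = 512
Usable = total - 2 (network and broadcast)
Usable hosts: 510


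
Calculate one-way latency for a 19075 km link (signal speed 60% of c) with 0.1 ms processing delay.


Speed = 0.6 * 3e5 km/s = 180000 km/s
Propagation delay = 19075 / 180000 = 0.106 s = 105.9722 ms
Processing delay = 0.1 ms
Total one-way latency = 106.0722 ms


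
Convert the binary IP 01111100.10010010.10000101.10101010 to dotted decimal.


01111100 = 124
10010010 = 146
10000101 = 133
10101010 = 170
IP: 124.146.133.170


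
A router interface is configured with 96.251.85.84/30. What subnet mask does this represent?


/30 means 30 network bits, 2 host bits
Binary: 11111111111111111111111111111100
Mask: 255.255.255.252


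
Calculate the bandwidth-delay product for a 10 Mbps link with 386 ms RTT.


BDP = bandwidth * RTT
= 10 Mbps * 386 ms
= 10 * 1e6 * 386 / 1000 bits
= 3860000 bits
= 482500 bytes
= 471.1914 KB
BDP = 3860000 bits (482500 bytes)


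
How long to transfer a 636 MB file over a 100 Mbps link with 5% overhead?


Effective throughput = 100 * (1 - 5/100) = 95 Mbps
File size in Mb = 636 * 8 = 5088 Mb
Time = 5088 / 95
Time = 53.5579 seconds


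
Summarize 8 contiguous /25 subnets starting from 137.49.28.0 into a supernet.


Original prefix: /25
Number of subnets: 8 = 2^3
New prefix = 25 - 3 = 22
Supernet: 137.49.28.0/22


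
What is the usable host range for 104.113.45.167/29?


Network: 104.113.45.160
Broadcast: 104.113.45.167
First usable = network + 1
Last usable = broadcast - 1
Range: 104.113.45.161 to 104.113.45.166


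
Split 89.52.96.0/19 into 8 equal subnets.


New prefix = 19 + 3 = 22
Each subnet has 1024 addresses
  89.52.96.0/22
  89.52.100.0/22
  89.52.104.0/22
  89.52.108.0/22
  89.52.112.0/22
  89.52.116.0/22
  89.52.120.0/22
  89.52.124.0/22
Subnets: 89.52.96.0/22, 89.52.100.0/22, 89.52.104.0/22, 89.52.108.0/22, 89.52.112.0/22, 89.52.116.0/22, 89.52.120.0/22, 89.52.124.0/22


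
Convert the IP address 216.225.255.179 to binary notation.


216 = 11011000
225 = 11100001
255 = 11111111
179 = 10110011
Binary: 11011000.11100001.11111111.10110011


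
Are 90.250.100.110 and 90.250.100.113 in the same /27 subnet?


Mask: 255.255.255.224
90.250.100.110 AND mask = 90.250.100.96
90.250.100.113 AND mask = 90.250.100.96
Yes, same subnet (90.250.100.96)


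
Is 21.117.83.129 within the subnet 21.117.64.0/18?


Subnet network: 21.117.64.0
Test IP AND mask: 21.117.64.0
Yes, 21.117.83.129 is in 21.117.64.0/18


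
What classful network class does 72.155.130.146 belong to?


First octet: 72
Binary: 01001000
0xxxxxxx -> Class A (1-126)
Class A, default mask 255.0.0.0 (/8)


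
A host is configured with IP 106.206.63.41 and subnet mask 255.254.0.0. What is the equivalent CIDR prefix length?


Binary: 11111111.11111110.00000000.00000000
Count leading 1s
Prefix: /15


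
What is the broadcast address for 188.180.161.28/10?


Network: 188.128.0.0/10
Host bits = 22
Set all host bits to 1:
Broadcast: 188.191.255.255


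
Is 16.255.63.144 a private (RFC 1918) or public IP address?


RFC 1918 private ranges:
  10.0.0.0/8 (10.0.0.0 - 10.255.255.255)
  172.16.0.0/12 (172.16.0.0 - 172.31.255.255)
  192.168.0.0/16 (192.168.0.0 - 192.168.255.255)
Public (not in any RFC 1918 range)


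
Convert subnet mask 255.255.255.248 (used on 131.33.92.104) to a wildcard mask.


Subnet mask: 255.255.255.248
Wildcard = 255.255.255.255 - subnet mask
255 - 255 = 0
255 - 255 = 0
255 - 255 = 0
255 - 248 = 7
Wildcard: 0.0.0.7


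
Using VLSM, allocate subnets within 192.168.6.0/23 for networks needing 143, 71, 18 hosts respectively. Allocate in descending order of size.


143 hosts -> /24 (254 usable): 192.168.6.0/24
71 hosts -> /25 (126 usable): 192.168.7.0/25
18 hosts -> /27 (30 usable): 192.168.7.128/27
Allocation: 192.168.6.0/24 (143 hosts, 254 usable); 192.168.7.0/25 (71 hosts, 126 usable); 192.168.7.128/27 (18 hosts, 30 usable)


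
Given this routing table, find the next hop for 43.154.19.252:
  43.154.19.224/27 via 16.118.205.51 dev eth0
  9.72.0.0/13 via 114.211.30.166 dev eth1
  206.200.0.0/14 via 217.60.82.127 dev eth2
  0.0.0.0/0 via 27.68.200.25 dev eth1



Longest prefix match for 43.154.19.252:
  /27 43.154.19.224: MATCH
  /13 9.72.0.0: no
  /14 206.200.0.0: no
  /0 0.0.0.0: MATCH
Selected: next-hop 16.118.205.51 via eth0 (matched /27)


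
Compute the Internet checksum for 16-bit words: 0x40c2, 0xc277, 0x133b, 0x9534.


Sum all words (with carry folding):
+ 0x40c2 = 0x40c2
+ 0xc277 = 0x033a
+ 0x133b = 0x1675
+ 0x9534 = 0xaba9
One's complement: ~0xaba9
Checksum = 0x5456


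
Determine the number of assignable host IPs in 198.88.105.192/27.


Host bits = 32 - 27 = 5
Total addresses = 2^5 = 32
Usable = total - 2 (network and broadcast)
Usable hosts: 30


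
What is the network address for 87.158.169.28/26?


IP:   01010111.10011110.10101001.00011100
Mask: 11111111.11111111.11111111.11000000
AND operation:
Net:  01010111.10011110.10101001.00000000
Network: 87.158.169.0/26


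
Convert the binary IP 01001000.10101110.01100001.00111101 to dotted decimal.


01001000 = 72
10101110 = 174
01100001 = 97
00111101 = 61
IP: 72.174.97.61


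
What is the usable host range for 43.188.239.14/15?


Network: 43.188.0.0
Broadcast: 43.189.255.255
First usable = network + 1
Last usable = broadcast - 1
Range: 43.188.0.1 to 43.189.255.254


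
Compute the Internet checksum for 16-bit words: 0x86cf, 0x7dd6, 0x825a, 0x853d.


Sum all words (with carry folding):
+ 0x86cf = 0x86cf
+ 0x7dd6 = 0x04a6
+ 0x825a = 0x8700
+ 0x853d = 0x0c3e
One's complement: ~0x0c3e
Checksum = 0xf3c1


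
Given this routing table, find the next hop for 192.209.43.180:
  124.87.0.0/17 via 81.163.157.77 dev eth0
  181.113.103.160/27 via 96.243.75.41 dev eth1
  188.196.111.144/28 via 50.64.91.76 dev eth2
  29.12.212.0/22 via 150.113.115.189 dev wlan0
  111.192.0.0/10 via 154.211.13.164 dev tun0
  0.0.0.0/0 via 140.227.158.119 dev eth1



Longest prefix match for 192.209.43.180:
  /17 124.87.0.0: no
  /27 181.113.103.160: no
  /28 188.196.111.144: no
  /22 29.12.212.0: no
  /10 111.192.0.0: no
  /0 0.0.0.0: MATCH
Selected: next-hop 140.227.158.119 via eth1 (matched /0)


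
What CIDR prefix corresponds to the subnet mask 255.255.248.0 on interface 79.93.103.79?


Binary: 11111111.11111111.11111000.00000000
Count leading 1s
Prefix: /21


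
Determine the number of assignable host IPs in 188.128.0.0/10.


Host bits = 32 - 10 = 22
Total addresses = 2^22 = 4194304
Usable = total - 2 (network and broadcast)
Usable hosts: 4194302


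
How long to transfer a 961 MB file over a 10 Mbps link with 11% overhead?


Effective throughput = 10 * (1 - 11/100) = 8.9 Mbps
File size in Mb = 961 * 8 = 7688 Mb
Time = 7688 / 8.9
Time = 863.8202 seconds


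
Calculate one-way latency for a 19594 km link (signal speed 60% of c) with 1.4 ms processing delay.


Speed = 0.6 * 3e5 km/s = 180000 km/s
Propagation delay = 19594 / 180000 = 0.1089 s = 108.8556 ms
Processing delay = 1.4 ms
Total one-way latency = 110.2556 ms


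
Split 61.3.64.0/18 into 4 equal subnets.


New prefix = 18 + 2 = 20
Each subnet has 4096 addresses
  61.3.64.0/20
  61.3.80.0/20
  61.3.96.0/20
  61.3.112.0/20
Subnets: 61.3.64.0/20, 61.3.80.0/20, 61.3.96.0/20, 61.3.112.0/20


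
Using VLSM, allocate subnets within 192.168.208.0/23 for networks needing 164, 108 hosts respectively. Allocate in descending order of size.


164 hosts -> /24 (254 usable): 192.168.208.0/24
108 hosts -> /25 (126 usable): 192.168.209.0/25
Allocation: 192.168.208.0/24 (164 hosts, 254 usable); 192.168.209.0/25 (108 hosts, 126 usable)


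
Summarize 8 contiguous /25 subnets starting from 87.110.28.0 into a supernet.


Original prefix: /25
Number of subnets: 8 = 2^3
New prefix = 25 - 3 = 22
Supernet: 87.110.28.0/22


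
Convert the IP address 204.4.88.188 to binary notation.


204 = 11001100
4 = 00000100
88 = 01011000
188 = 10111100
Binary: 11001100.00000100.01011000.10111100


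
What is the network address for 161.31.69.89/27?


IP:   10100001.00011111.01000101.01011001
Mask: 11111111.11111111.11111111.11100000
AND operation:
Net:  10100001.00011111.01000101.01000000
Network: 161.31.69.64/27


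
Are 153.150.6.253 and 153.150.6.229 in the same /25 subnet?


Mask: 255.255.255.128
153.150.6.253 AND mask = 153.150.6.128
153.150.6.229 AND mask = 153.150.6.128
Yes, same subnet (153.150.6.128)


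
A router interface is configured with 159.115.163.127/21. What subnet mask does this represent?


/21 means 21 network bits, 11 host bits
Binary: 11111111111111111111100000000000
Mask: 255.255.248.0


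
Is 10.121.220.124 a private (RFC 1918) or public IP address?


RFC 1918 private ranges:
  10.0.0.0/8 (10.0.0.0 - 10.255.255.255)
  172.16.0.0/12 (172.16.0.0 - 172.31.255.255)
  192.168.0.0/16 (192.168.0.0 - 192.168.255.255)
Private (in 10.0.0.0/8)


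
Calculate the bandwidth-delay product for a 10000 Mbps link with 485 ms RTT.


BDP = bandwidth * RTT
= 10000 Mbps * 485 ms
= 10000 * 1e6 * 485 / 1000 bits
= 4850000000 bits
= 606250000 bytes
= 592041.0156 KB
BDP = 4850000000 bits (606250000 bytes)


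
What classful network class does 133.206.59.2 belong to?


First octet: 133
Binary: 10000101
10xxxxxx -> Class B (128-191)
Class B, default mask 255.255.0.0 (/16)


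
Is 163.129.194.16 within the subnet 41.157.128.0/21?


Subnet network: 41.157.128.0
Test IP AND mask: 163.129.192.0
No, 163.129.194.16 is not in 41.157.128.0/21


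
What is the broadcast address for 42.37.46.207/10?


Network: 42.0.0.0/10
Host bits = 22
Set all host bits to 1:
Broadcast: 42.63.255.255


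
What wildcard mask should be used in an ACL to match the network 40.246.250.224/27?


Subnet mask: 255.255.255.224
Wildcard = 255.255.255.255 - subnet mask
255 - 255 = 0
255 - 255 = 0
255 - 255 = 0
255 - 224 = 31
Wildcard: 0.0.0.31


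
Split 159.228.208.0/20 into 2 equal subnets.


New prefix = 20 + 1 = 21
Each subnet has 2048 addresses
  159.228.208.0/21
  159.228.216.0/21
Subnets: 159.228.208.0/21, 159.228.216.0/21


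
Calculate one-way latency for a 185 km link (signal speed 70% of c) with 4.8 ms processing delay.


Speed = 0.7 * 3e5 km/s = 210000 km/s
Propagation delay = 185 / 210000 = 0.0009 s = 0.881 ms
Processing delay = 4.8 ms
Total one-way latency = 5.681 ms


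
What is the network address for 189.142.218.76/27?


IP:   10111101.10001110.11011010.01001100
Mask: 11111111.11111111.11111111.11100000
AND operation:
Net:  10111101.10001110.11011010.01000000
Network: 189.142.218.64/27


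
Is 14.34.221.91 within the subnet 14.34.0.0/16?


Subnet network: 14.34.0.0
Test IP AND mask: 14.34.0.0
Yes, 14.34.221.91 is in 14.34.0.0/16


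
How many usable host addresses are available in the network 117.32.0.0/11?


Host bits = 32 - 11 = 21
Total addresses = 2^21 = 2097152
Usable = total - 2 (network and broadcast)
Usable hosts: 2097150


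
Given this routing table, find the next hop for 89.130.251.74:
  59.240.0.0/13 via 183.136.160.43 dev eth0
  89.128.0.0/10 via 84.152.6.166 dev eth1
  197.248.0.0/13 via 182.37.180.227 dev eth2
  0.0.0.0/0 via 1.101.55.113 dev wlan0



Longest prefix match for 89.130.251.74:
  /13 59.240.0.0: no
  /10 89.128.0.0: MATCH
  /13 197.248.0.0: no
  /0 0.0.0.0: MATCH
Selected: next-hop 84.152.6.166 via eth1 (matched /10)


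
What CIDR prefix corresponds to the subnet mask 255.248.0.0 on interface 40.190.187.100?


Binary: 11111111.11111000.00000000.00000000
Count leading 1s
Prefix: /13


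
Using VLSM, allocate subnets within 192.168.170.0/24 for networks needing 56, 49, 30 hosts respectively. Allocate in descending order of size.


56 hosts -> /26 (62 usable): 192.168.170.0/26
49 hosts -> /26 (62 usable): 192.168.170.64/26
30 hosts -> /27 (30 usable): 192.168.170.128/27
Allocation: 192.168.170.0/26 (56 hosts, 62 usable); 192.168.170.64/26 (49 hosts, 62 usable); 192.168.170.128/27 (30 hosts, 30 usable)


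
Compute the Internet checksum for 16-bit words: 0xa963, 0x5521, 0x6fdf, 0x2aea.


Sum all words (with carry folding):
+ 0xa963 = 0xa963
+ 0x5521 = 0xfe84
+ 0x6fdf = 0x6e64
+ 0x2aea = 0x994e
One's complement: ~0x994e
Checksum = 0x66b1


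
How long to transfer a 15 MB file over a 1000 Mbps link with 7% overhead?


Effective throughput = 1000 * (1 - 7/100) = 930.0 Mbps
File size in Mb = 15 * 8 = 120 Mb
Time = 120 / 930.0
Time = 0.129 seconds


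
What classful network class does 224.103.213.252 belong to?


First octet: 224
Binary: 11100000
1110xxxx -> Class D (224-239)
Class D (multicast), default mask N/A


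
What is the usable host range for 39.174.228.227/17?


Network: 39.174.128.0
Broadcast: 39.174.255.255
First usable = network + 1
Last usable = broadcast - 1
Range: 39.174.128.1 to 39.174.255.254


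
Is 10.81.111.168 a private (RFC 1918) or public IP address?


RFC 1918 private ranges:
  10.0.0.0/8 (10.0.0.0 - 10.255.255.255)
  172.16.0.0/12 (172.16.0.0 - 172.31.255.255)
  192.168.0.0/16 (192.168.0.0 - 192.168.255.255)
Private (in 10.0.0.0/8)


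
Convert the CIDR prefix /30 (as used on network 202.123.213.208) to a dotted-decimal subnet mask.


/30 means 30 network bits, 2 host bits
Binary: 11111111111111111111111111111100
Mask: 255.255.255.252


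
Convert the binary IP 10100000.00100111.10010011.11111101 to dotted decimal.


10100000 = 160
00100111 = 39
10010011 = 147
11111101 = 253
IP: 160.39.147.253


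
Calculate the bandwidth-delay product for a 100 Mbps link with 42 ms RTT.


BDP = bandwidth * RTT
= 100 Mbps * 42 ms
= 100 * 1e6 * 42 / 1000 bits
= 4200000 bits
= 525000 bytes
= 512.6953 KB
BDP = 4200000 bits (525000 bytes)


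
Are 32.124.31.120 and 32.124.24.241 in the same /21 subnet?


Mask: 255.255.248.0
32.124.31.120 AND mask = 32.124.24.0
32.124.24.241 AND mask = 32.124.24.0
Yes, same subnet (32.124.24.0)


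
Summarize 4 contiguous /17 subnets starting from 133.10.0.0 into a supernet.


Original prefix: /17
Number of subnets: 4 = 2^2
New prefix = 17 - 2 = 15
Supernet: 133.10.0.0/15


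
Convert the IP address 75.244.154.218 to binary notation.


75 = 01001011
244 = 11110100
154 = 10011010
218 = 11011010
Binary: 01001011.11110100.10011010.11011010


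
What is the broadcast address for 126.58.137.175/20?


Network: 126.58.128.0/20
Host bits = 12
Set all host bits to 1:
Broadcast: 126.58.143.255


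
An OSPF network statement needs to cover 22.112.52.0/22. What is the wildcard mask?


Subnet mask: 255.255.252.0
Wildcard = 255.255.255.255 - subnet mask
255 - 255 = 0
255 - 255 = 0
255 - 252 = 3
255 - 0 = 255
Wildcard: 0.0.3.255


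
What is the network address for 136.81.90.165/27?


IP:   10001000.01010001.01011010.10100101
Mask: 11111111.11111111.11111111.11100000
AND operation:
Net:  10001000.01010001.01011010.10100000
Network: 136.81.90.160/27


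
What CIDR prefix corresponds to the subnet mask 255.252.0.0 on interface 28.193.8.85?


Binary: 11111111.11111100.00000000.00000000
Count leading 1s
Prefix: /14


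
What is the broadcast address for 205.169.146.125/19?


Network: 205.169.128.0/19
Host bits = 13
Set all host bits to 1:
Broadcast: 205.169.159.255


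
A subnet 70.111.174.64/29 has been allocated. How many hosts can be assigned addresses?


Host bits = 32 - 29 = 3
Total addresses = 2^3 = 8
Usable = total - 2 (network and broadcast)
Usable hosts: 6


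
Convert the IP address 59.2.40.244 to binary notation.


59 = 00111011
2 = 00000010
40 = 00101000
244 = 11110100
Binary: 00111011.00000010.00101000.11110100


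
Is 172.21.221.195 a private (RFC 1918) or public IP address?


RFC 1918 private ranges:
  10.0.0.0/8 (10.0.0.0 - 10.255.255.255)
  172.16.0.0/12 (172.16.0.0 - 172.31.255.255)
  192.168.0.0/16 (192.168.0.0 - 192.168.255.255)
Private (in 172.16.0.0/12)


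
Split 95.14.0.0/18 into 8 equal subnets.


New prefix = 18 + 3 = 21
Each subnet has 2048 addresses
  95.14.0.0/21
  95.14.8.0/21
  95.14.16.0/21
  95.14.24.0/21
  95.14.32.0/21
  95.14.40.0/21
  95.14.48.0/21
  95.14.56.0/21
Subnets: 95.14.0.0/21, 95.14.8.0/21, 95.14.16.0/21, 95.14.24.0/21, 95.14.32.0/21, 95.14.40.0/21, 95.14.48.0/21, 95.14.56.0/21


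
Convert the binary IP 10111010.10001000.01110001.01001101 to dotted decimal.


10111010 = 186
10001000 = 136
01110001 = 113
01001101 = 77
IP: 186.136.113.77


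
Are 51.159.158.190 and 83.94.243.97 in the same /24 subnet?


Mask: 255.255.255.0
51.159.158.190 AND mask = 51.159.158.0
83.94.243.97 AND mask = 83.94.243.0
No, different subnets (51.159.158.0 vs 83.94.243.0)


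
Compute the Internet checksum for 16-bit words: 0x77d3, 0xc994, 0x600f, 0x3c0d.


Sum all words (with carry folding):
+ 0x77d3 = 0x77d3
+ 0xc994 = 0x4168
+ 0x600f = 0xa177
+ 0x3c0d = 0xdd84
One's complement: ~0xdd84
Checksum = 0x227b


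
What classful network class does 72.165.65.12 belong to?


First octet: 72
Binary: 01001000
0xxxxxxx -> Class A (1-126)
Class A, default mask 255.0.0.0 (/8)


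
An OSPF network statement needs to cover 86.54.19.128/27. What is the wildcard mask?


Subnet mask: 255.255.255.224
Wildcard = 255.255.255.255 - subnet mask
255 - 255 = 0
255 - 255 = 0
255 - 255 = 0
255 - 224 = 31
Wildcard: 0.0.0.31


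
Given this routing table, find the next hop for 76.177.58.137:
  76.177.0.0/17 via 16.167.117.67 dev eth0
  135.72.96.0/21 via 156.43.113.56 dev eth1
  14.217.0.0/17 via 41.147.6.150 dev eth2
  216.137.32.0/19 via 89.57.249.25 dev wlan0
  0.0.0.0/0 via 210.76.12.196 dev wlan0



Longest prefix match for 76.177.58.137:
  /17 76.177.0.0: MATCH
  /21 135.72.96.0: no
  /17 14.217.0.0: no
  /19 216.137.32.0: no
  /0 0.0.0.0: MATCH
Selected: next-hop 16.167.117.67 via eth0 (matched /17)


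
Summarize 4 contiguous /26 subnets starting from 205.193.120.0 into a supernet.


Original prefix: /26
Number of subnets: 4 = 2^2
New prefix = 26 - 2 = 24
Supernet: 205.193.120.0/24


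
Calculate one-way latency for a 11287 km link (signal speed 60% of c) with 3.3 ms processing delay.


Speed = 0.6 * 3e5 km/s = 180000 km/s
Propagation delay = 11287 / 180000 = 0.0627 s = 62.7056 ms
Processing delay = 3.3 ms
Total one-way latency = 66.0056 ms


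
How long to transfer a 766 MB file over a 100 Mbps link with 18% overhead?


Effective throughput = 100 * (1 - 18/100) = 82 Mbps
File size in Mb = 766 * 8 = 6128 Mb
Time = 6128 / 82
Time = 74.7317 seconds


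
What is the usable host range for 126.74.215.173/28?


Network: 126.74.215.160
Broadcast: 126.74.215.175
First usable = network + 1
Last usable = broadcast - 1
Range: 126.74.215.161 to 126.74.215.174


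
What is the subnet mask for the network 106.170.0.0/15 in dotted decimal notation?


/15 means 15 network bits, 17 host bits
Binary: 11111111111111100000000000000000
Mask: 255.254.0.0


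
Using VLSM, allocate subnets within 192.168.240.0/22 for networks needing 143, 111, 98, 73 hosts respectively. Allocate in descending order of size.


143 hosts -> /24 (254 usable): 192.168.240.0/24
111 hosts -> /25 (126 usable): 192.168.241.0/25
98 hosts -> /25 (126 usable): 192.168.241.128/25
73 hosts -> /25 (126 usable): 192.168.242.0/25
Allocation: 192.168.240.0/24 (143 hosts, 254 usable); 192.168.241.0/25 (111 hosts, 126 usable); 192.168.241.128/25 (98 hosts, 126 usable); 192.168.242.0/25 (73 hosts, 126 usable)


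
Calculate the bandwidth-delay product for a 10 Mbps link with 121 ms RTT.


BDP = bandwidth * RTT
= 10 Mbps * 121 ms
= 10 * 1e6 * 121 / 1000 bits
= 1210000 bits
= 151250 bytes
= 147.7051 KB
BDP = 1210000 bits (151250 bytes)


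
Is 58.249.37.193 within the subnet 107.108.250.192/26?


Subnet network: 107.108.250.192
Test IP AND mask: 58.249.37.192
No, 58.249.37.193 is not in 107.108.250.192/26


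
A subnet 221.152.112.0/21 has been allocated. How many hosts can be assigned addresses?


Host bits = 32 - 21 = 11
Total addresses = 2^11 = 2048
Usable = total - 2 (network and broadcast)
Usable hosts: 2046


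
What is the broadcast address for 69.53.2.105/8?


Network: 69.0.0.0/8
Host bits = 24
Set all host bits to 1:
Broadcast: 69.255.255.255


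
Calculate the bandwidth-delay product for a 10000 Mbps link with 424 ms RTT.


BDP = bandwidth * RTT
= 10000 Mbps * 424 ms
= 10000 * 1e6 * 424 / 1000 bits
= 4240000000 bits
= 530000000 bytes
= 517578.125 KB
BDP = 4240000000 bits (530000000 bytes)


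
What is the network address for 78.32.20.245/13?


IP:   01001110.00100000.00010100.11110101
Mask: 11111111.11111000.00000000.00000000
AND operation:
Net:  01001110.00100000.00000000.00000000
Network: 78.32.0.0/13


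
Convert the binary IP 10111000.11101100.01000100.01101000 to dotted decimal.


10111000 = 184
11101100 = 236
01000100 = 68
01101000 = 104
IP: 184.236.68.104


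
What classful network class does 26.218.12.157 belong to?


First octet: 26
Binary: 00011010
0xxxxxxx -> Class A (1-126)
Class A, default mask 255.0.0.0 (/8)


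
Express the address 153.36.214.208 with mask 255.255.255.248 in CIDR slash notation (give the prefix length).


Binary: 11111111.11111111.11111111.11111000
Count leading 1s
Prefix: /29


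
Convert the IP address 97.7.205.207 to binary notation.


97 = 01100001
7 = 00000111
205 = 11001101
207 = 11001111
Binary: 01100001.00000111.11001101.11001111


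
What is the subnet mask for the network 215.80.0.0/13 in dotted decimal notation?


/13 means 13 network bits, 19 host bits
Binary: 11111111111110000000000000000000
Mask: 255.248.0.0
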